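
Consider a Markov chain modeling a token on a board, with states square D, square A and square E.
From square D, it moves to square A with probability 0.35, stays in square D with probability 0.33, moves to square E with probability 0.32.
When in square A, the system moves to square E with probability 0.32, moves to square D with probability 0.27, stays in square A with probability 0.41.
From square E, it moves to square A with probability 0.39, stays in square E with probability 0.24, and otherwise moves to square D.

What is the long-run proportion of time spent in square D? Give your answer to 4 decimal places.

0.3188

Let the stationary distribution be π with π = πP and π_1 + π_2 + π_3 = 1.
π_1 = 0.33·π_1 + 0.27·π_2 + 0.37·π_3
π_2 = 0.35·π_1 + 0.41·π_2 + 0.39·π_3
Solving with the normalization constraint gives π = (0.3188, 0.3849, 0.2963).
So the stationary probability of square D is 0.3188.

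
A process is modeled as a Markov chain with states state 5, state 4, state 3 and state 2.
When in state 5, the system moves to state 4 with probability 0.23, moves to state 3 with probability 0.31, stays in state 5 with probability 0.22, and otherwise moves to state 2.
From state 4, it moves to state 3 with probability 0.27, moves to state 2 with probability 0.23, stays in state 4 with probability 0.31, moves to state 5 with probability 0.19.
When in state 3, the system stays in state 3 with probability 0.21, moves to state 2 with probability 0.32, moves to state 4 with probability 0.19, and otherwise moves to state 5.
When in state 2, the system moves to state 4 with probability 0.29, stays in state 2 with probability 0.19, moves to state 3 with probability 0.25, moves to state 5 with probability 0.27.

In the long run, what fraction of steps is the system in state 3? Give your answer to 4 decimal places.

Let the stationary distribution be π with π = πP and π_1 + π_2 + π_3 + π_4 = 1.
π_1 = 0.22·π_1 + 0.19·π_2 + 0.28·π_3 + 0.27·π_4
π_2 = 0.23·π_1 + 0.31·π_2 + 0.19·π_3 + 0.29·π_4
π_3 = 0.31·π_1 + 0.27·π_2 + 0.21·π_3 + 0.25·π_4
Solving with the normalization constraint gives π = (0.2402, 0.2548, 0.2591, 0.2459).
So the stationary probability of state 3 is 0.2591.

0.2591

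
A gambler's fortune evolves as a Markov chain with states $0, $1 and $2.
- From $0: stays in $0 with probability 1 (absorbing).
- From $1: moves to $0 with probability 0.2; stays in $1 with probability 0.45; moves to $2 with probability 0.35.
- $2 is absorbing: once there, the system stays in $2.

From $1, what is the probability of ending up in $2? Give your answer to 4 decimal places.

0.6364

Let h(s) be the probability of absorption at $2 starting from transient state s. Then h($2) = 1 and h($0) = 0. By first-step analysis:
h($1) = 0.2·0 + 0.45·h($1) + 0.35·1
Solving: h($1) = 0.6364.
Starting from $1, the probability is 0.6364.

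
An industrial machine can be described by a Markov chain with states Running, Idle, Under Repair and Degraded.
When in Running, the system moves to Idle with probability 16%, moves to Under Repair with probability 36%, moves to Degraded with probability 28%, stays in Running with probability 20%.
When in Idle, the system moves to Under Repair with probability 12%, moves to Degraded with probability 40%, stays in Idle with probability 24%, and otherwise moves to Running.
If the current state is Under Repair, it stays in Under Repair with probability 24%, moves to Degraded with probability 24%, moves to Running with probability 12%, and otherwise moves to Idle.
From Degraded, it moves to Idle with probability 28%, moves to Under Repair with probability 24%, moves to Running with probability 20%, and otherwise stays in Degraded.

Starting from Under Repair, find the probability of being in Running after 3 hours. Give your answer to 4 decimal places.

Propagate the distribution vector 3 hours from Under Repair.
After 0 hours: (0.0000, 0.0000, 1.0000, 0.0000)
After 1 hour: (0.1200, 0.4000, 0.2400, 0.2400)
After 2 hours: (0.1968, 0.2784, 0.2064, 0.3184)
After 3 hours: (0.1946, 0.2700, 0.2302, 0.3052)
P(in Running after 3 hours) = 0.1946

0.1946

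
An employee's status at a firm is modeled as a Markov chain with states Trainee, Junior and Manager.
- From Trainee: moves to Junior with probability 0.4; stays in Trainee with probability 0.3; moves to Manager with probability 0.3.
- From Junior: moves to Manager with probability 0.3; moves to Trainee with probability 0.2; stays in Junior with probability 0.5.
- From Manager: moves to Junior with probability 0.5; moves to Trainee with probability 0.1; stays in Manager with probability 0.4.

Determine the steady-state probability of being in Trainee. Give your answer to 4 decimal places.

Let the stationary distribution be π with π = πP and π_1 + π_2 + π_3 = 1.
π_1 = 0.3·π_1 + 0.2·π_2 + 0.1·π_3
π_2 = 0.4·π_1 + 0.5·π_2 + 0.5·π_3
Solving with the normalization constraint gives π = (0.1852, 0.4815, 0.3333).
So the stationary probability of Trainee is 0.1852.

0.1852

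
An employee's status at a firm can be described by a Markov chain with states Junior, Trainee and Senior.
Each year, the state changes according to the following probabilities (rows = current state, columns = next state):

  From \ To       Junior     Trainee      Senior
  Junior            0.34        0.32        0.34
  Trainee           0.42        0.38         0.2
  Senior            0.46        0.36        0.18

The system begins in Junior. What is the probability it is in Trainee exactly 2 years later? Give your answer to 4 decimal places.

0.3528

Sum over the intermediate state after 1 year:
P = P(Junior→Junior)·P(Junior→Trainee) + P(Junior→Trainee)·P(Trainee→Trainee) + P(Junior→Senior)·P(Senior→Trainee)
  = 0.34×0.32 + 0.32×0.38 + 0.34×0.36
  = 0.1088 + 0.1216 + 0.1224 = 0.3528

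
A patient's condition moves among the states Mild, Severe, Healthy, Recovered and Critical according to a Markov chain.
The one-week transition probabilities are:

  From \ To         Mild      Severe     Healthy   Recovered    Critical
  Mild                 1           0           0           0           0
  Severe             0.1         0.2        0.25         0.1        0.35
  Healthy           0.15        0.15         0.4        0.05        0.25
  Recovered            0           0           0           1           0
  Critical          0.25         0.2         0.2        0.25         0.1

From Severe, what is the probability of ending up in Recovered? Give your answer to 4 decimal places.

Let h(s) be the probability of absorption at Recovered starting from transient state s. Then h(Recovered) = 1 and h(Mild) = 0. By first-step analysis:
h(Severe) = 0.1·0 + 0.2·h(Severe) + 0.25·h(Healthy) + 0.1·1 + 0.35·h(Critical)
h(Healthy) = 0.15·0 + 0.15·h(Severe) + 0.4·h(Healthy) + 0.05·1 + 0.25·h(Critical)
h(Critical) = 0.25·0 + 0.2·h(Severe) + 0.2·h(Healthy) + 0.25·1 + 0.1·h(Critical)
Solving: h(Severe) = 0.4497, h(Healthy) = 0.3892, h(Critical) = 0.4642.
Starting from Severe, the probability is 0.4497.

0.4497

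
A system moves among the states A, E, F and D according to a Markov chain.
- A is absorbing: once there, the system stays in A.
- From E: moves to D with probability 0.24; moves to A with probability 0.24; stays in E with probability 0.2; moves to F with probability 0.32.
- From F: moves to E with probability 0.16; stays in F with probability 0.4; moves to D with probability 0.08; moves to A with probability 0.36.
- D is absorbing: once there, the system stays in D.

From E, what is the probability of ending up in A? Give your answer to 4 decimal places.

Let h(s) be the probability of absorption at A starting from transient state s. Then h(A) = 1 and h(D) = 0. By first-step analysis:
h(E) = 0.24·1 + 0.2·h(E) + 0.32·h(F) + 0.24·0
h(F) = 0.36·1 + 0.16·h(E) + 0.4·h(F) + 0.08·0
Solving: h(E) = 0.6045, h(F) = 0.7612.
Starting from E, the probability is 0.6045.

0.6045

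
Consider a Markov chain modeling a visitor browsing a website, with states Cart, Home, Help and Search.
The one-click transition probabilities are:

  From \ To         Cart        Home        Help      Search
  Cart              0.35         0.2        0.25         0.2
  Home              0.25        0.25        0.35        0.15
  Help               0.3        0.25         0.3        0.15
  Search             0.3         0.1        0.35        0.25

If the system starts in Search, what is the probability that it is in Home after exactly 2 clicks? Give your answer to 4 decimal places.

0.1975

Propagate the distribution vector 2 clicks from Search.
After 0 clicks: (0.0000, 0.0000, 0.0000, 1.0000)
After 1 click: (0.3000, 0.1000, 0.3500, 0.2500)
After 2 clicks: (0.3100, 0.1975, 0.3025, 0.1900)
P(in Home after 2 clicks) = 0.1975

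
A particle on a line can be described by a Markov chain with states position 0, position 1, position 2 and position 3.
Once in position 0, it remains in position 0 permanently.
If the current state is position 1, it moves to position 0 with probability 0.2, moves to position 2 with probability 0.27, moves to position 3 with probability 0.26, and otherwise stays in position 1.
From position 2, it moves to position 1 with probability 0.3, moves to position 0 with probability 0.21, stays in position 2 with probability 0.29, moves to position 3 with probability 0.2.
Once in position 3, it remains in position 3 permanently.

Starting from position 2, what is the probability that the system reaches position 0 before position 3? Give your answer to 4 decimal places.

0.4878

Let h(s) be the probability of absorption at position 0 starting from transient state s. Then h(position 0) = 1 and h(position 3) = 0. By first-step analysis:
h(position 1) = 0.2·1 + 0.27·h(position 1) + 0.27·h(position 2) + 0.26·0
h(position 2) = 0.21·1 + 0.3·h(position 1) + 0.29·h(position 2) + 0.2·0
Solving: h(position 1) = 0.4544, h(position 2) = 0.4878.
Starting from position 2, the probability is 0.4878.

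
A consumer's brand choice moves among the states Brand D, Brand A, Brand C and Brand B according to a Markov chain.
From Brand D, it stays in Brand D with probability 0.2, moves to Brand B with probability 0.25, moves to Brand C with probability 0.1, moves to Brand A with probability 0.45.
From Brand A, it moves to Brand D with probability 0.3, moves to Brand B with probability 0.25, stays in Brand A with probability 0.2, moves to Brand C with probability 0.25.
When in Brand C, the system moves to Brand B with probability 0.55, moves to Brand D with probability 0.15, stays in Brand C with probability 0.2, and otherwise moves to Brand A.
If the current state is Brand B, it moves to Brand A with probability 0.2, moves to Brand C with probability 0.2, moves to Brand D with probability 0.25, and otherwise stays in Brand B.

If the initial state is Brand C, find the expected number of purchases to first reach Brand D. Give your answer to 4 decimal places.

4.6395

Let t(s) be the expected number of purchases to first reach Brand D from state s, with t(Brand D) = 0. Conditioning on the first purchase:
t(Brand A) = 1 + 0.2·t(Brand A) + 0.25·t(Brand C) + 0.25·t(Brand B)
t(Brand C) = 1 + 0.1·t(Brand A) + 0.2·t(Brand C) + 0.55·t(Brand B)
t(Brand B) = 1 + 0.2·t(Brand A) + 0.2·t(Brand C) + 0.35·t(Brand B)
Solving: t(Brand A) = 4.0125, t(Brand C) = 4.6395, t(Brand B) = 4.2006.
Expected purchases from Brand C to Brand D: 4.6395.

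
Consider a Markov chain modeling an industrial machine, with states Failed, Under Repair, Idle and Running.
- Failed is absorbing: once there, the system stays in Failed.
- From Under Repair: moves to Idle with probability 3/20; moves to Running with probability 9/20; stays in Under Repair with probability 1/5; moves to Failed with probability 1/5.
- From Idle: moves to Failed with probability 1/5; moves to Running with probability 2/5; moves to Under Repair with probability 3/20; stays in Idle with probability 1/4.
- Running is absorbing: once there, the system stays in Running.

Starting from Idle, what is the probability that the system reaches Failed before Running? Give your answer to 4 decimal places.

Let h(s) be the probability of absorption at Failed starting from transient state s. Then h(Failed) = 1 and h(Running) = 0. By first-step analysis:
h(Under Repair) = 0.2·1 + 0.2·h(Under Repair) + 0.15·h(Idle) + 0.45·0
h(Idle) = 0.2·1 + 0.15·h(Under Repair) + 0.25·h(Idle) + 0.4·0
Solving: h(Under Repair) = 0.3117, h(Idle) = 0.3290.
Starting from Idle, the probability is 0.3290.

0.3290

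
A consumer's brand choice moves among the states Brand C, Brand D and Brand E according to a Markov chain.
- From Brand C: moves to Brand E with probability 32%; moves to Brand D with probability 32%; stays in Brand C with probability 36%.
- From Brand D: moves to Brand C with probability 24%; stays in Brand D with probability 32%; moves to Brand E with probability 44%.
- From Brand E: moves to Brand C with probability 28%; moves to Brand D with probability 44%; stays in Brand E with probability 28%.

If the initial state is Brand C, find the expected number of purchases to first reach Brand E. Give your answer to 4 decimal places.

Let t(s) be the expected number of purchases to first reach Brand E from state s, with t(Brand E) = 0. Conditioning on the first purchase:
t(Brand C) = 1 + 0.36·t(Brand C) + 0.32·t(Brand D)
t(Brand D) = 1 + 0.24·t(Brand C) + 0.32·t(Brand D)
Solving: t(Brand C) = 2.7902, t(Brand D) = 2.4554.
Expected purchases from Brand C to Brand E: 2.7902.

2.7902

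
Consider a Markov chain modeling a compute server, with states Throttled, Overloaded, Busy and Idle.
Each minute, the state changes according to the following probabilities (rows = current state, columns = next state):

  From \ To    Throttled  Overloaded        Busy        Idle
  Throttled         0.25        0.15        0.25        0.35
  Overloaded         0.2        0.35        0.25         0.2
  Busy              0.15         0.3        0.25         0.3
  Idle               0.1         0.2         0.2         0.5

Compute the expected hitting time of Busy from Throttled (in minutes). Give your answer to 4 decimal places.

Let t(s) be the expected number of minutes to first reach Busy from state s, with t(Busy) = 0. Conditioning on the first minute:
t(Throttled) = 1 + 0.25·t(Throttled) + 0.15·t(Overloaded) + 0.35·t(Idle)
t(Overloaded) = 1 + 0.2·t(Throttled) + 0.35·t(Overloaded) + 0.2·t(Idle)
t(Idle) = 1 + 0.1·t(Throttled) + 0.2·t(Overloaded) + 0.5·t(Idle)
Solving: t(Throttled) = 4.3239, t(Overloaded) = 4.2767, t(Idle) = 4.5755.
Expected minutes from Throttled to Busy: 4.3239.

4.3239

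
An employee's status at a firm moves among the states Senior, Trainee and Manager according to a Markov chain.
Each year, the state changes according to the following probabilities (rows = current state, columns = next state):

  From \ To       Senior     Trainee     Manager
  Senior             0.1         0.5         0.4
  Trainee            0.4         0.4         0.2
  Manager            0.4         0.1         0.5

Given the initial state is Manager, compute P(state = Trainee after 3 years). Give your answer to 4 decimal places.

0.2990

Propagate the distribution vector 3 years from Manager.
After 0 years: (0.0000, 0.0000, 1.0000)
After 1 year: (0.4000, 0.1000, 0.5000)
After 2 years: (0.2800, 0.2900, 0.4300)
After 3 years: (0.3160, 0.2990, 0.3850)
P(in Trainee after 3 years) = 0.2990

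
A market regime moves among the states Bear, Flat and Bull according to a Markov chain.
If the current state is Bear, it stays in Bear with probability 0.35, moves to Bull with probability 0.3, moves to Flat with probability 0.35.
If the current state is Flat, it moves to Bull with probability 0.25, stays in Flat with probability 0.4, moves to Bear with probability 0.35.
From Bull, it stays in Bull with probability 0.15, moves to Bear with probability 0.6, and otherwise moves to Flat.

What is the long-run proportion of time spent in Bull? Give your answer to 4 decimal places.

Let the stationary distribution be π with π = πP and π_1 + π_2 + π_3 = 1.
π_1 = 0.35·π_1 + 0.35·π_2 + 0.6·π_3
π_2 = 0.35·π_1 + 0.4·π_2 + 0.25·π_3
Solving with the normalization constraint gives π = (0.4115, 0.3425, 0.2460).
So the stationary probability of Bull is 0.2460.

0.2460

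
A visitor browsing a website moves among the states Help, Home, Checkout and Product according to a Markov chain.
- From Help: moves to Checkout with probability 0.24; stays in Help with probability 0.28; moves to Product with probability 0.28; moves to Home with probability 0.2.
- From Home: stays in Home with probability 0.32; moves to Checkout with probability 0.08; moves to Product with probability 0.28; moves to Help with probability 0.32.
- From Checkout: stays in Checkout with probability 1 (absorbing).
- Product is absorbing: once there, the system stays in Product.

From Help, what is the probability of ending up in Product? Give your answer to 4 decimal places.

0.5789

Let h(s) be the probability of absorption at Product starting from transient state s. Then h(Product) = 1 and h(Checkout) = 0. By first-step analysis:
h(Help) = 0.28·h(Help) + 0.2·h(Home) + 0.24·0 + 0.28·1
h(Home) = 0.32·h(Help) + 0.32·h(Home) + 0.08·0 + 0.28·1
Solving: h(Help) = 0.5789, h(Home) = 0.6842.
Starting from Help, the probability is 0.5789.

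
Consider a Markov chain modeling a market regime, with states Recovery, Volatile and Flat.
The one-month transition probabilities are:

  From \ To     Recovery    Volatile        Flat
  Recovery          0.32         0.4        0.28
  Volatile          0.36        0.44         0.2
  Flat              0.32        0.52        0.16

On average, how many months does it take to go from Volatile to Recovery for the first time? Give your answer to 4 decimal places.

2.8384

Let t(s) be the expected number of months to first reach Recovery from state s, with t(Recovery) = 0. Conditioning on the first month:
t(Volatile) = 1 + 0.44·t(Volatile) + 0.2·t(Flat)
t(Flat) = 1 + 0.52·t(Volatile) + 0.16·t(Flat)
Solving: t(Volatile) = 2.8384, t(Flat) = 2.9476.
Expected months from Volatile to Recovery: 2.8384.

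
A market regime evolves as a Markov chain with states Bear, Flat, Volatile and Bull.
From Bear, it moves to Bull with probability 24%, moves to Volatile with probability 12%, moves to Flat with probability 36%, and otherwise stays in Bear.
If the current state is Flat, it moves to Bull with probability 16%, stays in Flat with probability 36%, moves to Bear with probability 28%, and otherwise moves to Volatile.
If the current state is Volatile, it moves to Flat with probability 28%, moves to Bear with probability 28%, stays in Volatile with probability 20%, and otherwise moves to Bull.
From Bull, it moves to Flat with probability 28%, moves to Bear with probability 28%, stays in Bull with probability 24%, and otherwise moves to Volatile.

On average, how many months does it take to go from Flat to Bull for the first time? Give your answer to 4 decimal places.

Let t(s) be the expected number of months to first reach Bull from state s, with t(Bull) = 0. Conditioning on the first month:
t(Bear) = 1 + 0.28·t(Bear) + 0.36·t(Flat) + 0.12·t(Volatile)
t(Flat) = 1 + 0.28·t(Bear) + 0.36·t(Flat) + 0.2·t(Volatile)
t(Volatile) = 1 + 0.28·t(Bear) + 0.28·t(Flat) + 0.2·t(Volatile)
Solving: t(Bear) = 4.7119, t(Flat) = 5.0863, t(Volatile) = 4.6794.
Expected months from Flat to Bull: 5.0863.

5.0863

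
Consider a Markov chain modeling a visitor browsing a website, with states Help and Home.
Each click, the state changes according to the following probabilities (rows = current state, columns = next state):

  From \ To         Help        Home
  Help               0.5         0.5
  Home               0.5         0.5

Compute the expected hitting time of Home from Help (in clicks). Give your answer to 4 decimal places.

2.0000

Let t(s) be the expected number of clicks to first reach Home from state s, with t(Home) = 0. Conditioning on the first click:
t(Help) = 1 + 0.5·t(Help)
Solving: t(Help) = 2.0000.
Expected clicks from Help to Home: 2.0000.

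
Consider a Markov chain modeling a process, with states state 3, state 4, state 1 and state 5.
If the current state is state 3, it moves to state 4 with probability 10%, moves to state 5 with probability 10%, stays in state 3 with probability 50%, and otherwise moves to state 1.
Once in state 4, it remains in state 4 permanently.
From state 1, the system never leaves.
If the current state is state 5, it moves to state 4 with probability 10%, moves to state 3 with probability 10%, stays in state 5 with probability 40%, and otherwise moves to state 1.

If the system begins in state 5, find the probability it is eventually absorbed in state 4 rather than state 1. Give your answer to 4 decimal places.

0.2069

Let h(s) be the probability of absorption at state 4 starting from transient state s. Then h(state 4) = 1 and h(state 1) = 0. By first-step analysis:
h(state 3) = 0.5·h(state 3) + 0.1·1 + 0.3·0 + 0.1·h(state 5)
h(state 5) = 0.1·h(state 3) + 0.1·1 + 0.4·0 + 0.4·h(state 5)
Solving: h(state 3) = 0.2414, h(state 5) = 0.2069.
Starting from state 5, the probability is 0.2069.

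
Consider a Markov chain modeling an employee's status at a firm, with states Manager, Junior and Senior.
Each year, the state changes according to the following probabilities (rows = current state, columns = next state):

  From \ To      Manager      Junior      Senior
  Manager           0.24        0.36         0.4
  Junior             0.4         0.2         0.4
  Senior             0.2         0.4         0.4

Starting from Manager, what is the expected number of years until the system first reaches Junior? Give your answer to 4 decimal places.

2.6596

Let t(s) be the expected number of years to first reach Junior from state s, with t(Junior) = 0. Conditioning on the first year:
t(Manager) = 1 + 0.24·t(Manager) + 0.4·t(Senior)
t(Senior) = 1 + 0.2·t(Manager) + 0.4·t(Senior)
Solving: t(Manager) = 2.6596, t(Senior) = 2.5532.
Expected years from Manager to Junior: 2.6596.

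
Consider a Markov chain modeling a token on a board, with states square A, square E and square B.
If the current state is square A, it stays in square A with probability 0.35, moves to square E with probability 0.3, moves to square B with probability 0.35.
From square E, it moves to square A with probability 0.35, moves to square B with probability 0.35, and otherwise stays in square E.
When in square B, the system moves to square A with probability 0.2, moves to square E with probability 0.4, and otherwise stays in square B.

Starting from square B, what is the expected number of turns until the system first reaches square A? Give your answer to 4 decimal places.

Let t(s) be the expected number of turns to first reach square A from state s, with t(square A) = 0. Conditioning on the first turn:
t(square E) = 1 + 0.3·t(square E) + 0.35·t(square B)
t(square B) = 1 + 0.4·t(square E) + 0.4·t(square B)
Solving: t(square E) = 3.3929, t(square B) = 3.9286.
Expected turns from square B to square A: 3.9286.

3.9286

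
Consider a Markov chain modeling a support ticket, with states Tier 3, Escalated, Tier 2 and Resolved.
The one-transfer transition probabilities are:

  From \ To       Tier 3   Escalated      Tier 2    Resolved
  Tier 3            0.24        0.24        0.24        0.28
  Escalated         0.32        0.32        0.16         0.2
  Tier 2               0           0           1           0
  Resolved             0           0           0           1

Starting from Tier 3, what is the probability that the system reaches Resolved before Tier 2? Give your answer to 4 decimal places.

0.5418

Let h(s) be the probability of absorption at Resolved starting from transient state s. Then h(Resolved) = 1 and h(Tier 2) = 0. By first-step analysis:
h(Tier 3) = 0.24·h(Tier 3) + 0.24·h(Escalated) + 0.24·0 + 0.28·1
h(Escalated) = 0.32·h(Tier 3) + 0.32·h(Escalated) + 0.16·0 + 0.2·1
Solving: h(Tier 3) = 0.5418, h(Escalated) = 0.5491.
Starting from Tier 3, the probability is 0.5418.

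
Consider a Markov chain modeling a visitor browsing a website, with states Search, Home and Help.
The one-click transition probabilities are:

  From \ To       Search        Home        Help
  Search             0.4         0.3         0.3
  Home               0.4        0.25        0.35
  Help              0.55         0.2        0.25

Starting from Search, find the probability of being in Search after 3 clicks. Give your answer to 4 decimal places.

Propagate the distribution vector 3 clicks from Search.
After 0 clicks: (1.0000, 0.0000, 0.0000)
After 1 click: (0.4000, 0.3000, 0.3000)
After 2 clicks: (0.4450, 0.2550, 0.3000)
After 3 clicks: (0.4450, 0.2573, 0.2978)
P(in Search after 3 clicks) = 0.4450

0.4450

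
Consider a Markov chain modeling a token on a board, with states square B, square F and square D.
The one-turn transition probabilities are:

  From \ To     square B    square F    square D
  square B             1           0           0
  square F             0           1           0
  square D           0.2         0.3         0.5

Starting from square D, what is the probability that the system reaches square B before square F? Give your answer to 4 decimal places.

Let h(s) be the probability of absorption at square B starting from transient state s. Then h(square B) = 1 and h(square F) = 0. By first-step analysis:
h(square D) = 0.2·1 + 0.3·0 + 0.5·h(square D)
Solving: h(square D) = 0.4000.
Starting from square D, the probability is 0.4000.

0.4000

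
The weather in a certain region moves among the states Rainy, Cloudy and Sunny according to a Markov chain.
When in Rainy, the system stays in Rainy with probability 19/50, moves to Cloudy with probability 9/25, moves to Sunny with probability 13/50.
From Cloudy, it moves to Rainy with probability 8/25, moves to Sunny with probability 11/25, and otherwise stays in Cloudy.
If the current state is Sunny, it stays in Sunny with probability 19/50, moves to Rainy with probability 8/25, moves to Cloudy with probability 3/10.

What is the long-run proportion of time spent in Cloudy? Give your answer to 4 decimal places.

Let the stationary distribution be π with π = πP and π_1 + π_2 + π_3 = 1.
π_1 = 0.38·π_1 + 0.32·π_2 + 0.32·π_3
π_2 = 0.36·π_1 + 0.24·π_2 + 0.3·π_3
Solving with the normalization constraint gives π = (0.3404, 0.3023, 0.3573).
So the stationary probability of Cloudy is 0.3023.

0.3023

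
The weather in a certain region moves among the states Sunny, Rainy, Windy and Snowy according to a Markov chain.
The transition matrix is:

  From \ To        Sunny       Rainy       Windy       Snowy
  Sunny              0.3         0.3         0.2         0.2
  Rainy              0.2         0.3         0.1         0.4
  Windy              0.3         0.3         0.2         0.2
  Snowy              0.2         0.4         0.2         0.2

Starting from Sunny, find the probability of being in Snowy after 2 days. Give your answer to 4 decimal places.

Propagate the distribution vector 2 days from Sunny.
After 0 days: (1.0000, 0.0000, 0.0000, 0.0000)
After 1 day: (0.3000, 0.3000, 0.2000, 0.2000)
After 2 days: (0.2500, 0.3200, 0.1700, 0.2600)
P(in Snowy after 2 days) = 0.2600

0.2600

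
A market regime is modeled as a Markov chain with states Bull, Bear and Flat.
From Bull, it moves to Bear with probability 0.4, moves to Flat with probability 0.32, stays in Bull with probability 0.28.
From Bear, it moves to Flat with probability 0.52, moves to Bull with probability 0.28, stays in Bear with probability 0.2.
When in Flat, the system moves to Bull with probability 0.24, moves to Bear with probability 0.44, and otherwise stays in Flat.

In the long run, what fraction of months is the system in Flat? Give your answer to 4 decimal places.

Let the stationary distribution be π with π = πP and π_1 + π_2 + π_3 = 1.
π_1 = 0.28·π_1 + 0.28·π_2 + 0.24·π_3
π_2 = 0.4·π_1 + 0.2·π_2 + 0.44·π_3
Solving with the normalization constraint gives π = (0.2644, 0.3463, 0.3893).
So the stationary probability of Flat is 0.3893.

0.3893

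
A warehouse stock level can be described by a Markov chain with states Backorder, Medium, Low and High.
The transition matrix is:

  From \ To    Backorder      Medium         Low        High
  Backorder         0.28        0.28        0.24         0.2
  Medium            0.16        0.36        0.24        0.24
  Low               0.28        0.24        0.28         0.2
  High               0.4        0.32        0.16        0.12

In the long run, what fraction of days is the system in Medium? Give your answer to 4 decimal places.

Let the stationary distribution be π with π = πP and π_1 + π_2 + π_3 + π_4 = 1.
π_1 = 0.28·π_1 + 0.16·π_2 + 0.28·π_3 + 0.4·π_4
π_2 = 0.28·π_1 + 0.36·π_2 + 0.24·π_3 + 0.32·π_4
π_3 = 0.24·π_1 + 0.24·π_2 + 0.28·π_3 + 0.16·π_4
Solving with the normalization constraint gives π = (0.2672, 0.3027, 0.2336, 0.1964).
So the stationary probability of Medium is 0.3027.

0.3027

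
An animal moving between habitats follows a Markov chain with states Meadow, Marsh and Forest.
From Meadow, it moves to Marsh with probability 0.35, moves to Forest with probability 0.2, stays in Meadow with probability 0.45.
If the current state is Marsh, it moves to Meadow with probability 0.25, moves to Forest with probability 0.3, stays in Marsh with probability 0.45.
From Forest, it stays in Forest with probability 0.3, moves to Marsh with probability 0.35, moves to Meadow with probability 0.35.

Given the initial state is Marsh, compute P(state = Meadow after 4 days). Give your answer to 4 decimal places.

0.3454

Propagate the distribution vector 4 days from Marsh.
After 0 days: (0.0000, 1.0000, 0.0000)
After 1 day: (0.2500, 0.4500, 0.3000)
After 2 days: (0.3300, 0.3950, 0.2750)
After 3 days: (0.3435, 0.3895, 0.2670)
After 4 days: (0.3454, 0.3890, 0.2657)
P(in Meadow after 4 days) = 0.3454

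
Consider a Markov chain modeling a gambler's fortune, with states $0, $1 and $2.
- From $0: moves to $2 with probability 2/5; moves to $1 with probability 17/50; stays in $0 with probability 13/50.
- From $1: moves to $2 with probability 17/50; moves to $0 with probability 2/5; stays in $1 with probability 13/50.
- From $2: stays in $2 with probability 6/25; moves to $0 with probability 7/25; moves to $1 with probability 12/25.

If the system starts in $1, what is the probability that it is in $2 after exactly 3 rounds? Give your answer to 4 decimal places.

0.3252

Propagate the distribution vector 3 rounds from $1.
After 0 rounds: (0.0000, 1.0000, 0.0000)
After 1 round: (0.4000, 0.2600, 0.3400)
After 2 rounds: (0.3032, 0.3668, 0.3300)
After 3 rounds: (0.3180, 0.3569, 0.3252)
P(in $2 after 3 rounds) = 0.3252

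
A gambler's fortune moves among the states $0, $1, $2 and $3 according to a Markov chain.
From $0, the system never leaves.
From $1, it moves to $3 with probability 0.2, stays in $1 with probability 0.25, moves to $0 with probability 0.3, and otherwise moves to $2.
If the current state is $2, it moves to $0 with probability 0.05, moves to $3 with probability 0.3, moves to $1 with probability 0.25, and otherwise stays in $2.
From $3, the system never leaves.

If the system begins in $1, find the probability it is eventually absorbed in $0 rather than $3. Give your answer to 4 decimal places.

Let h(s) be the probability of absorption at $0 starting from transient state s. Then h($0) = 1 and h($3) = 0. By first-step analysis:
h($1) = 0.3·1 + 0.25·h($1) + 0.25·h($2) + 0.2·0
h($2) = 0.05·1 + 0.25·h($1) + 0.4·h($2) + 0.3·0
Solving: h($1) = 0.4968, h($2) = 0.2903.
Starting from $1, the probability is 0.4968.

0.4968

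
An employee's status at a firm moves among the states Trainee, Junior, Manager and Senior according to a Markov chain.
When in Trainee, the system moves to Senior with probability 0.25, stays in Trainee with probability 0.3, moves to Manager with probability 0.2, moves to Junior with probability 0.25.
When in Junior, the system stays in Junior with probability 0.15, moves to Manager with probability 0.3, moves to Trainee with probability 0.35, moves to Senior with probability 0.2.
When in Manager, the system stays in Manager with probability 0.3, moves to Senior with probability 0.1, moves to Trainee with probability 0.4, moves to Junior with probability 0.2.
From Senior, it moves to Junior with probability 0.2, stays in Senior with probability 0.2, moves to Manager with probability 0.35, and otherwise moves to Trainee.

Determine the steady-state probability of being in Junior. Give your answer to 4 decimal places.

0.2061

Let the stationary distribution be π with π = πP and π_1 + π_2 + π_3 + π_4 = 1.
π_1 = 0.3·π_1 + 0.35·π_2 + 0.4·π_3 + 0.25·π_4
π_2 = 0.25·π_1 + 0.15·π_2 + 0.2·π_3 + 0.2·π_4
π_3 = 0.2·π_1 + 0.3·π_2 + 0.3·π_3 + 0.35·π_4
Solving with the normalization constraint gives π = (0.3285, 0.2061, 0.2766, 0.1888).
So the stationary probability of Junior is 0.2061.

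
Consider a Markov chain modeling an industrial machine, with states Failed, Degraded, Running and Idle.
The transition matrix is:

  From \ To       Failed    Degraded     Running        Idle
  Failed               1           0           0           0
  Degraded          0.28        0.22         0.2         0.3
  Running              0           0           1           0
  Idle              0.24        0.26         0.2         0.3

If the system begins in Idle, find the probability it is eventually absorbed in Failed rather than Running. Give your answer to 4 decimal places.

0.5556

Let h(s) be the probability of absorption at Failed starting from transient state s. Then h(Failed) = 1 and h(Running) = 0. By first-step analysis:
h(Degraded) = 0.28·1 + 0.22·h(Degraded) + 0.2·0 + 0.3·h(Idle)
h(Idle) = 0.24·1 + 0.26·h(Degraded) + 0.2·0 + 0.3·h(Idle)
Solving: h(Degraded) = 0.5726, h(Idle) = 0.5556.
Starting from Idle, the probability is 0.5556.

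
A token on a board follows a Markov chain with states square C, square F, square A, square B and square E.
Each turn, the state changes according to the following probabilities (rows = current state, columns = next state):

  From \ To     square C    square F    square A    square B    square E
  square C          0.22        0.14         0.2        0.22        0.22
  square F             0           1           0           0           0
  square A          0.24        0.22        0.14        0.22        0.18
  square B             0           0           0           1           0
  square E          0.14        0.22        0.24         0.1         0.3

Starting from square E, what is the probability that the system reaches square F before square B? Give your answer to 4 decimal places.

0.5845

Let h(s) be the probability of absorption at square F starting from transient state s. Then h(square F) = 1 and h(square B) = 0. By first-step analysis:
h(square C) = 0.22·h(square C) + 0.14·1 + 0.2·h(square A) + 0.22·0 + 0.22·h(square E)
h(square A) = 0.24·h(square C) + 0.22·1 + 0.14·h(square A) + 0.22·0 + 0.18·h(square E)
h(square E) = 0.14·h(square C) + 0.22·1 + 0.24·h(square A) + 0.1·0 + 0.3·h(square E)
Solving: h(square C) = 0.4753, h(square A) = 0.5108, h(square E) = 0.5845.
Starting from square E, the probability is 0.5845.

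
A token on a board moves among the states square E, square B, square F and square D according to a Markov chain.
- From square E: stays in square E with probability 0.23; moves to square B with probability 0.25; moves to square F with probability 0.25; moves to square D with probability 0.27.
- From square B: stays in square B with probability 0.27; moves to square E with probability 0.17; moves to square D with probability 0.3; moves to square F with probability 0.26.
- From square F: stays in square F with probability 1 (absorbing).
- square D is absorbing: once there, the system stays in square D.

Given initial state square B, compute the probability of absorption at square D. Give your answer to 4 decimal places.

0.5329

Let h(s) be the probability of absorption at square D starting from transient state s. Then h(square D) = 1 and h(square F) = 0. By first-step analysis:
h(square E) = 0.23·h(square E) + 0.25·h(square B) + 0.25·0 + 0.27·1
h(square B) = 0.17·h(square E) + 0.27·h(square B) + 0.26·0 + 0.3·1
Solving: h(square E) = 0.5237, h(square B) = 0.5329.
Starting from square B, the probability is 0.5329.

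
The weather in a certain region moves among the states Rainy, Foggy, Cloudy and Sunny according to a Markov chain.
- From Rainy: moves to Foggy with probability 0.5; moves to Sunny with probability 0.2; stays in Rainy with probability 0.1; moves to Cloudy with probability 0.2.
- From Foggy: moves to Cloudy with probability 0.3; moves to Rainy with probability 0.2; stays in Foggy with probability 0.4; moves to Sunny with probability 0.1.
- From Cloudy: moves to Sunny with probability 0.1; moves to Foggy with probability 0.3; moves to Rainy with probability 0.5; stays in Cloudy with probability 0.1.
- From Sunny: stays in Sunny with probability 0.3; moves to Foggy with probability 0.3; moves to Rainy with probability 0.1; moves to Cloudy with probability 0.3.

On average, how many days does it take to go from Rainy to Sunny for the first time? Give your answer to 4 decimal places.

7.3214

Let t(s) be the expected number of days to first reach Sunny from state s, with t(Sunny) = 0. Conditioning on the first day:
t(Rainy) = 1 + 0.1·t(Rainy) + 0.5·t(Foggy) + 0.2·t(Cloudy)
t(Foggy) = 1 + 0.2·t(Rainy) + 0.4·t(Foggy) + 0.3·t(Cloudy)
t(Cloudy) = 1 + 0.5·t(Rainy) + 0.3·t(Foggy) + 0.1·t(Cloudy)
Solving: t(Rainy) = 7.3214, t(Foggy) = 8.0357, t(Cloudy) = 7.8571.
Expected days from Rainy to Sunny: 7.3214.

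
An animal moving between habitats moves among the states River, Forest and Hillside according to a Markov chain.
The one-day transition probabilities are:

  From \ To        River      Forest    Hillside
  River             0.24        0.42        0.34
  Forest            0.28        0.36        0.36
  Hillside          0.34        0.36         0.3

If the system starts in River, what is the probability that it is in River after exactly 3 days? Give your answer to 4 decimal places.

0.2885

Propagate the distribution vector 3 days from River.
After 0 days: (1.0000, 0.0000, 0.0000)
After 1 day: (0.2400, 0.4200, 0.3400)
After 2 days: (0.2908, 0.3744, 0.3348)
After 3 days: (0.2885, 0.3774, 0.3341)
P(in River after 3 days) = 0.2885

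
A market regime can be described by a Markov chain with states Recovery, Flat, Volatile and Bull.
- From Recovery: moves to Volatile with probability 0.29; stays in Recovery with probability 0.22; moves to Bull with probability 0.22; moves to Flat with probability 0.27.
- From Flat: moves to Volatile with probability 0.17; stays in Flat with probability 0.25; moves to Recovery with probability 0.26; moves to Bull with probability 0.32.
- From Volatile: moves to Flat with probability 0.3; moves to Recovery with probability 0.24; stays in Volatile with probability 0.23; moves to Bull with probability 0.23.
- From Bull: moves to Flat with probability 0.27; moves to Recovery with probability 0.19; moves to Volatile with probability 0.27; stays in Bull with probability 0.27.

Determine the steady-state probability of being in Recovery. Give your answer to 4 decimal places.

0.2277

Let the stationary distribution be π with π = πP and π_1 + π_2 + π_3 + π_4 = 1.
π_1 = 0.22·π_1 + 0.26·π_2 + 0.24·π_3 + 0.19·π_4
π_2 = 0.27·π_1 + 0.25·π_2 + 0.3·π_3 + 0.27·π_4
π_3 = 0.29·π_1 + 0.17·π_2 + 0.23·π_3 + 0.27·π_4
Solving with the normalization constraint gives π = (0.2277, 0.2717, 0.2379, 0.2627).
So the stationary probability of Recovery is 0.2277.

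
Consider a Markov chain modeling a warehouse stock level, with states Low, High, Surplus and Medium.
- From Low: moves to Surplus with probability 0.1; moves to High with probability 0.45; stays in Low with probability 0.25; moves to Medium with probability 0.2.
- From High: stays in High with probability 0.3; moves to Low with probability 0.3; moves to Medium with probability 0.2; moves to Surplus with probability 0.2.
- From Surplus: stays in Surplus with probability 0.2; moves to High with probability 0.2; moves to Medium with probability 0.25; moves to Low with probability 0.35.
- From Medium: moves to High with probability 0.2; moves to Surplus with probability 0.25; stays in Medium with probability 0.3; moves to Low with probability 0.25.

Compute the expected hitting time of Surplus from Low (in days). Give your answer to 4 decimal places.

5.9654

Let t(s) be the expected number of days to first reach Surplus from state s, with t(Surplus) = 0. Conditioning on the first day:
t(Low) = 1 + 0.25·t(Low) + 0.45·t(High) + 0.2·t(Medium)
t(High) = 1 + 0.3·t(Low) + 0.3·t(High) + 0.2·t(Medium)
t(Medium) = 1 + 0.25·t(Low) + 0.2·t(High) + 0.3·t(Medium)
Solving: t(Low) = 5.9654, t(High) = 5.4467, t(Medium) = 5.1153.
Expected days from Low to Surplus: 5.9654.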